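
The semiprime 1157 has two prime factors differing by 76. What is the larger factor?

89

Since p = q + 76, we have 1157 = q(q + 76), so q² + 76q − 1157 = 0.
Discriminant: 76² + 4·1157 = 5776 + 4628 = 10404; √10404 = 102.
q = (−76 + 102)/2 = 13, and p = q + 76 = 89.
Check: 13 · 89 = 1157.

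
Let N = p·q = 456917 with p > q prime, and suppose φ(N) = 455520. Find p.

877

φ(n) = (p−1)(q−1) = n − (p+q) + 1, so p + q = 456917 − 455520 + 1 = 1398.
p and q are the roots of t² − 1398t + 456917 = 0.
Discriminant: 1398² − 4·456917 = 1954404 − 1827668 = 126736; √126736 = 356.
q = (1398 − 356)/2 = 521, p = (1398 + 356)/2 = 877.
Check: 521 · 877 = 456917.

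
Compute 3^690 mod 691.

1

3^1 ≡ 3 (mod 691)
3^2 ≡ 3^2 = 9 ≡ 9 (mod 691)
3^4 ≡ 9^2 = 81 ≡ 81 (mod 691)
3^8 ≡ 81^2 = 6561 ≡ 342 (mod 691)
3^16 ≡ 342^2 = 116964 ≡ 185 (mod 691)
3^32 ≡ 185^2 = 34225 ≡ 366 (mod 691)
3^64 ≡ 366^2 = 133956 ≡ 593 (mod 691)
3^128 ≡ 593^2 = 351649 ≡ 621 (mod 691)
3^256 ≡ 621^2 = 385641 ≡ 63 (mod 691)
3^512 ≡ 63^2 = 3969 ≡ 514 (mod 691)
690 = 512 + 128 + 32 + 16 + 2 in binary powers of 2.
So 3^690 ≡ 514 · 621 · 366 · 185 · 9 ≡ 1 (mod 691).
Since the result is 1, base 3 gives no evidence that 691 is composite.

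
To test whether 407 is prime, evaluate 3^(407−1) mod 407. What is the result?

256

3^1 ≡ 3 (mod 407)
3^2 ≡ 3^2 = 9 ≡ 9 (mod 407)
3^4 ≡ 9^2 = 81 ≡ 81 (mod 407)
3^8 ≡ 81^2 = 6561 ≡ 49 (mod 407)
3^16 ≡ 49^2 = 2401 ≡ 366 (mod 407)
3^32 ≡ 366^2 = 133956 ≡ 53 (mod 407)
3^64 ≡ 53^2 = 2809 ≡ 367 (mod 407)
3^128 ≡ 367^2 = 134689 ≡ 379 (mod 407)
3^256 ≡ 379^2 = 143641 ≡ 377 (mod 407)
406 = 256 + 128 + 16 + 4 + 2 in binary powers of 2.
So 3^406 ≡ 377 · 379 · 366 · 81 · 9 ≡ 256 (mod 407).
Since 256 ≠ 1, base 3 is a Fermat witness: 407 is composite.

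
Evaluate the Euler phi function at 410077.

383040

Factor: 410077 = 19 · 113 · 191.
φ(410077) = (19−1) · (113−1) · (191−1) = 18 · 112 · 190 = 383040.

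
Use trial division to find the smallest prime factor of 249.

3

249 is odd.
Digit sum 15, divisible by 3.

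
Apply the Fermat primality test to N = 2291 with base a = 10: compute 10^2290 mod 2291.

10^1 ≡ 10 (mod 2291)
10^2 ≡ 10^2 = 100 ≡ 100 (mod 2291)
10^4 ≡ 100^2 = 10000 ≡ 836 (mod 2291)
10^8 ≡ 836^2 = 698896 ≡ 141 (mod 2291)
10^16 ≡ 141^2 = 19881 ≡ 1553 (mod 2291)
10^32 ≡ 1553^2 = 2411809 ≡ 1677 (mod 2291)
10^64 ≡ 1677^2 = 2812329 ≡ 1272 (mod 2291)
10^128 ≡ 1272^2 = 1617984 ≡ 538 (mod 2291)
10^256 ≡ 538^2 = 289444 ≡ 778 (mod 2291)
10^512 ≡ 778^2 = 605284 ≡ 460 (mod 2291)
10^1024 ≡ 460^2 = 211600 ≡ 828 (mod 2291)
10^2048 ≡ 828^2 = 685584 ≡ 575 (mod 2291)
2290 = 2048 + 128 + 64 + 32 + 16 + 2 in binary powers of 2.
So 10^2290 ≡ 575 · 538 · 1272 · 1677 · 1553 · 100 ≡ 1048 (mod 2291).
Since 1048 ≠ 1, base 10 is a Fermat witness: 2291 is composite.

1048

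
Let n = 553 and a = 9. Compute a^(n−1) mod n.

8

9^1 ≡ 9 (mod 553)
9^2 ≡ 9^2 = 81 ≡ 81 (mod 553)
9^4 ≡ 81^2 = 6561 ≡ 478 (mod 553)
9^8 ≡ 478^2 = 228484 ≡ 95 (mod 553)
9^16 ≡ 95^2 = 9025 ≡ 177 (mod 553)
9^32 ≡ 177^2 = 31329 ≡ 361 (mod 553)
9^64 ≡ 361^2 = 130321 ≡ 366 (mod 553)
9^128 ≡ 366^2 = 133956 ≡ 130 (mod 553)
9^256 ≡ 130^2 = 16900 ≡ 310 (mod 553)
9^512 ≡ 310^2 = 96100 ≡ 431 (mod 553)
552 = 512 + 32 + 8 in binary powers of 2.
So 9^552 ≡ 431 · 361 · 95 ≡ 8 (mod 553).
Since 8 ≠ 1, base 9 is a Fermat witness: 553 is composite.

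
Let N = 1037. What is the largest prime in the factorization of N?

61

1037 = 17 · 61
61 is prime.
So 1037 = 17 · 61; the largest prime factor is 61.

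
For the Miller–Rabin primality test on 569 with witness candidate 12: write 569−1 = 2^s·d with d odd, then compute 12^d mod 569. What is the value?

292

569 − 1 = 568 = 2^3 · 71, so d = 71.
12^1 ≡ 12 (mod 569)
12^2 ≡ 12^2 = 144 ≡ 144 (mod 569)
12^4 ≡ 144^2 = 20736 ≡ 252 (mod 569)
12^8 ≡ 252^2 = 63504 ≡ 345 (mod 569)
12^16 ≡ 345^2 = 119025 ≡ 104 (mod 569)
12^32 ≡ 104^2 = 10816 ≡ 5 (mod 569)
12^64 ≡ 5^2 = 25 ≡ 25 (mod 569)
71 = 64 + 4 + 2 + 1 in binary powers of 2.
So 12^71 ≡ 25 · 252 · 144 · 12 ≡ 292 (mod 569).
Squaring chain: 292 → 483 → 568; reaches −1, so base 12 does not prove 569 composite.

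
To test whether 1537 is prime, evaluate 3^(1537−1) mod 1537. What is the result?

3^1 ≡ 3 (mod 1537)
3^2 ≡ 3^2 = 9 ≡ 9 (mod 1537)
3^4 ≡ 9^2 = 81 ≡ 81 (mod 1537)
3^8 ≡ 81^2 = 6561 ≡ 413 (mod 1537)
3^16 ≡ 413^2 = 170569 ≡ 1499 (mod 1537)
3^32 ≡ 1499^2 = 2247001 ≡ 1444 (mod 1537)
3^64 ≡ 1444^2 = 2085136 ≡ 964 (mod 1537)
3^128 ≡ 964^2 = 929296 ≡ 948 (mod 1537)
3^256 ≡ 948^2 = 898704 ≡ 1096 (mod 1537)
3^512 ≡ 1096^2 = 1201216 ≡ 819 (mod 1537)
3^1024 ≡ 819^2 = 670761 ≡ 629 (mod 1537)
1536 = 1024 + 512 in binary powers of 2.
So 3^1536 ≡ 629 · 819 ≡ 256 (mod 1537).
Since 256 ≠ 1, base 3 is a Fermat witness: 1537 is composite.

256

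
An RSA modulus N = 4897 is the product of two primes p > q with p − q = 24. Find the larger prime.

Since p = q + 24, we have 4897 = q(q + 24), so q² + 24q − 4897 = 0.
Discriminant: 24² + 4·4897 = 576 + 19588 = 20164; √20164 = 142.
q = (−24 + 142)/2 = 59, and p = q + 24 = 83.
Check: 59 · 83 = 4897.

83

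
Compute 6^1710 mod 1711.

6^1 ≡ 6 (mod 1711)
6^2 ≡ 6^2 = 36 ≡ 36 (mod 1711)
6^4 ≡ 36^2 = 1296 ≡ 1296 (mod 1711)
6^8 ≡ 1296^2 = 1679616 ≡ 1125 (mod 1711)
6^16 ≡ 1125^2 = 1265625 ≡ 1196 (mod 1711)
6^32 ≡ 1196^2 = 1430416 ≡ 20 (mod 1711)
6^64 ≡ 20^2 = 400 ≡ 400 (mod 1711)
6^128 ≡ 400^2 = 160000 ≡ 877 (mod 1711)
6^256 ≡ 877^2 = 769129 ≡ 890 (mod 1711)
6^512 ≡ 890^2 = 792100 ≡ 1618 (mod 1711)
6^1024 ≡ 1618^2 = 2617924 ≡ 94 (mod 1711)
1710 = 1024 + 512 + 128 + 32 + 8 + 4 + 2 in binary powers of 2.
So 6^1710 ≡ 94 · 1618 · 877 · 20 · 1125 · 1296 · 36 ≡ 993 (mod 1711).
Since 993 ≠ 1, base 6 is a Fermat witness: 1711 is composite.

993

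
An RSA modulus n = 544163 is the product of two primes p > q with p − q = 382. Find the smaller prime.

571

Since p = q + 382, we have 544163 = q(q + 382), so q² + 382q − 544163 = 0.
Discriminant: 382² + 4·544163 = 145924 + 2176652 = 2322576; √2322576 = 1524.
q = (−382 + 1524)/2 = 571, and p = q + 382 = 953.
Check: 571 · 953 = 544163.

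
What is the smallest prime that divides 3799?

3799 is odd.
Digit sum 28, not divisible by 3.
Ends in 9: not divisible by 5.
7: 3799 = 7·542 + 5
11: 3799 = 11·345 + 4
13: 3799 = 13·292 + 3
17: 3799 = 17·223 + 8
19: 3799 = 19·199 + 18
23: 3799 = 23·165 + 4
29: 3799 = 29·131

29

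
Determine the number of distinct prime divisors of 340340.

6

340340 = 2^2 · 85085
85085 = 5 · 17017
17017 = 7 · 2431
2431 = 11 · 221
221 = 13 · 17
340340 = 2^2 · 5 · 7 · 11 · 13 · 17, which has 6 distinct prime factors.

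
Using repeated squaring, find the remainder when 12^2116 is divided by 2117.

12^1 ≡ 12 (mod 2117)
12^2 ≡ 12^2 = 144 ≡ 144 (mod 2117)
12^4 ≡ 144^2 = 20736 ≡ 1683 (mod 2117)
12^8 ≡ 1683^2 = 2832489 ≡ 2060 (mod 2117)
12^16 ≡ 2060^2 = 4243600 ≡ 1132 (mod 2117)
12^32 ≡ 1132^2 = 1281424 ≡ 639 (mod 2117)
12^64 ≡ 639^2 = 408321 ≡ 1857 (mod 2117)
12^128 ≡ 1857^2 = 3448449 ≡ 1973 (mod 2117)
12^256 ≡ 1973^2 = 3892729 ≡ 1683 (mod 2117)
12^512 ≡ 1683^2 = 2832489 ≡ 2060 (mod 2117)
12^1024 ≡ 2060^2 = 4243600 ≡ 1132 (mod 2117)
12^2048 ≡ 1132^2 = 1281424 ≡ 639 (mod 2117)
2116 = 2048 + 64 + 4 in binary powers of 2.
So 12^2116 ≡ 639 · 1857 · 1683 ≡ 1857 (mod 2117).
Since 1857 ≠ 1, base 12 is a Fermat witness: 2117 is composite.

1857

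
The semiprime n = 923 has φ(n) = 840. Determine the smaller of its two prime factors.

φ(n) = (p−1)(q−1) = n − (p+q) + 1, so p + q = 923 − 840 + 1 = 84.
p and q are the roots of t² − 84t + 923 = 0.
Discriminant: 84² − 4·923 = 7056 − 3692 = 3364; √3364 = 58.
q = (84 − 58)/2 = 13, p = (84 + 58)/2 = 71.
Check: 13 · 71 = 923.

13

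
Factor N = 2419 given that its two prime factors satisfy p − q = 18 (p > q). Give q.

41

Since p = q + 18, we have 2419 = q(q + 18), so q² + 18q − 2419 = 0.
Discriminant: 18² + 4·2419 = 324 + 9676 = 10000; √10000 = 100.
q = (−18 + 100)/2 = 41, and p = q + 18 = 59.
Check: 41 · 59 = 2419.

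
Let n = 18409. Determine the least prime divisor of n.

41

18409 is odd.
Digit sum 22, not divisible by 3.
Ends in 9: not divisible by 5.
7: 18409 = 7·2629 + 6
11: 18409 = 11·1673 + 6
13: 18409 = 13·1416 + 1
17: 18409 = 17·1082 + 15
19: 18409 = 19·968 + 17
23: 18409 = 23·800 + 9
29: 18409 = 29·634 + 23
31: 18409 = 31·593 + 26
37: 18409 = 37·497 + 20
41: 18409 = 41·449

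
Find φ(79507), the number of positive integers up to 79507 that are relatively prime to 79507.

Factor: 79507 = 43^3.
φ(79507) = 43^2·(43−1) = 77658.

77658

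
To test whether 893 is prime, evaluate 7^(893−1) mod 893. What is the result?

653

7^1 ≡ 7 (mod 893)
7^2 ≡ 7^2 = 49 ≡ 49 (mod 893)
7^4 ≡ 49^2 = 2401 ≡ 615 (mod 893)
7^8 ≡ 615^2 = 378225 ≡ 486 (mod 893)
7^16 ≡ 486^2 = 236196 ≡ 444 (mod 893)
7^32 ≡ 444^2 = 197136 ≡ 676 (mod 893)
7^64 ≡ 676^2 = 456976 ≡ 653 (mod 893)
7^128 ≡ 653^2 = 426409 ≡ 448 (mod 893)
7^256 ≡ 448^2 = 200704 ≡ 672 (mod 893)
7^512 ≡ 672^2 = 451584 ≡ 619 (mod 893)
892 = 512 + 256 + 64 + 32 + 16 + 8 + 4 in binary powers of 2.
So 7^892 ≡ 619 · 672 · 653 · 676 · 444 · 486 · 615 ≡ 653 (mod 893).
Since 653 ≠ 1, base 7 is a Fermat witness: 893 is composite.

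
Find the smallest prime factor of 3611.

3611 is odd.
Digit sum 11, not divisible by 3.
Ends in 1: not divisible by 5.
7: 3611 = 7·515 + 6
11: 3611 = 11·328 + 3
13: 3611 = 13·277 + 10
17: 3611 = 17·212 + 7
19: 3611 = 19·190 + 1
23: 3611 = 23·157

23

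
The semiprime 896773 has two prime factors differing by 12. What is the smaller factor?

Since p = q + 12, we have 896773 = q(q + 12), so q² + 12q − 896773 = 0.
Discriminant: 12² + 4·896773 = 144 + 3587092 = 3587236; √3587236 = 1894.
q = (−12 + 1894)/2 = 941, and p = q + 12 = 953.
Check: 941 · 953 = 896773.

941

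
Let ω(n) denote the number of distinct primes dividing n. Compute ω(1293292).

1293292 = 2^2 · 323323
323323 = 7 · 46189
46189 = 11 · 4199
4199 = 13 · 323
323 = 17 · 19
1293292 = 2^2 · 7 · 11 · 13 · 17 · 19, which has 6 distinct prime factors.

6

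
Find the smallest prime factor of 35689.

89

35689 is odd.
Digit sum 31, not divisible by 3.
Ends in 9: not divisible by 5.
7: 35689 = 7·5098 + 3
11: 35689 = 11·3244 + 5
13: 35689 = 13·2745 + 4
17: 35689 = 17·2099 + 6
19: 35689 = 19·1878 + 7
23: 35689 = 23·1551 + 16
29: 35689 = 29·1230 + 19
31: 35689 = 31·1151 + 8
37: 35689 = 37·964 + 21
41: 35689 = 41·870 + 19
43: 35689 = 43·829 + 42
47: 35689 = 47·759 + 16
53: 35689 = 53·673 + 20
59: 35689 = 59·604 + 53
61: 35689 = 61·585 + 4
67: 35689 = 67·532 + 45
71: 35689 = 71·502 + 47
73: 35689 = 73·488 + 65
79: 35689 = 79·451 + 60
83: 35689 = 83·429 + 82
89: 35689 = 89·401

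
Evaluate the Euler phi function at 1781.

Factor: 1781 = 13 · 137.
φ(1781) = (13−1) · (137−1) = 12 · 136 = 1632.

1632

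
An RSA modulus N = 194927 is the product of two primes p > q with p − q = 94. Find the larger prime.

491

Since p = q + 94, we have 194927 = q(q + 94), so q² + 94q − 194927 = 0.
Discriminant: 94² + 4·194927 = 8836 + 779708 = 788544; √788544 = 888.
q = (−94 + 888)/2 = 397, and p = q + 94 = 491.
Check: 397 · 491 = 194927.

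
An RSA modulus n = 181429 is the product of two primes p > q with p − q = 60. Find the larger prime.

457

Since p = q + 60, we have 181429 = q(q + 60), so q² + 60q − 181429 = 0.
Discriminant: 60² + 4·181429 = 3600 + 725716 = 729316; √729316 = 854.
q = (−60 + 854)/2 = 397, and p = q + 60 = 457.
Check: 397 · 457 = 181429.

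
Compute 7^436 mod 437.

64

7^1 ≡ 7 (mod 437)
7^2 ≡ 7^2 = 49 ≡ 49 (mod 437)
7^4 ≡ 49^2 = 2401 ≡ 216 (mod 437)
7^8 ≡ 216^2 = 46656 ≡ 334 (mod 437)
7^16 ≡ 334^2 = 111556 ≡ 121 (mod 437)
7^32 ≡ 121^2 = 14641 ≡ 220 (mod 437)
7^64 ≡ 220^2 = 48400 ≡ 330 (mod 437)
7^128 ≡ 330^2 = 108900 ≡ 87 (mod 437)
7^256 ≡ 87^2 = 7569 ≡ 140 (mod 437)
436 = 256 + 128 + 32 + 16 + 4 in binary powers of 2.
So 7^436 ≡ 140 · 87 · 220 · 121 · 216 ≡ 64 (mod 437).
Since 64 ≠ 1, base 7 is a Fermat witness: 437 is composite.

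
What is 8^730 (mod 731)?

8^1 ≡ 8 (mod 731)
8^2 ≡ 8^2 = 64 ≡ 64 (mod 731)
8^4 ≡ 64^2 = 4096 ≡ 441 (mod 731)
8^8 ≡ 441^2 = 194481 ≡ 35 (mod 731)
8^16 ≡ 35^2 = 1225 ≡ 494 (mod 731)
8^32 ≡ 494^2 = 244036 ≡ 613 (mod 731)
8^64 ≡ 613^2 = 375769 ≡ 35 (mod 731)
8^128 ≡ 35^2 = 1225 ≡ 494 (mod 731)
8^256 ≡ 494^2 = 244036 ≡ 613 (mod 731)
8^512 ≡ 613^2 = 375769 ≡ 35 (mod 731)
730 = 512 + 128 + 64 + 16 + 8 + 2 in binary powers of 2.
So 8^730 ≡ 35 · 494 · 35 · 494 · 35 · 64 ≡ 64 (mod 731).
Since 64 ≠ 1, base 8 is a Fermat witness: 731 is composite.

64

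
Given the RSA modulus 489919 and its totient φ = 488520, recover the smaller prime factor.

φ(n) = (p−1)(q−1) = n − (p+q) + 1, so p + q = 489919 − 488520 + 1 = 1400.
p and q are the roots of t² − 1400t + 489919 = 0.
Discriminant: 1400² − 4·489919 = 1960000 − 1959676 = 324; √324 = 18.
q = (1400 − 18)/2 = 691, p = (1400 + 18)/2 = 709.
Check: 691 · 709 = 489919.

691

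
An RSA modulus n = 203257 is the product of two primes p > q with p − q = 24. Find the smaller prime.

Since p = q + 24, we have 203257 = q(q + 24), so q² + 24q − 203257 = 0.
Discriminant: 24² + 4·203257 = 576 + 813028 = 813604; √813604 = 902.
q = (−24 + 902)/2 = 439, and p = q + 24 = 463.
Check: 439 · 463 = 203257.

439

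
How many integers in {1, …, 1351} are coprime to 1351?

1152

Factor: 1351 = 7 · 193.
φ(1351) = (7−1) · (193−1) = 6 · 192 = 1152.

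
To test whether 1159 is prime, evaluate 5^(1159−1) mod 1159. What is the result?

729

5^1 ≡ 5 (mod 1159)
5^2 ≡ 5^2 = 25 ≡ 25 (mod 1159)
5^4 ≡ 25^2 = 625 ≡ 625 (mod 1159)
5^8 ≡ 625^2 = 390625 ≡ 42 (mod 1159)
5^16 ≡ 42^2 = 1764 ≡ 605 (mod 1159)
5^32 ≡ 605^2 = 366025 ≡ 940 (mod 1159)
5^64 ≡ 940^2 = 883600 ≡ 442 (mod 1159)
5^128 ≡ 442^2 = 195364 ≡ 652 (mod 1159)
5^256 ≡ 652^2 = 425104 ≡ 910 (mod 1159)
5^512 ≡ 910^2 = 828100 ≡ 574 (mod 1159)
5^1024 ≡ 574^2 = 329476 ≡ 320 (mod 1159)
1158 = 1024 + 128 + 4 + 2 in binary powers of 2.
So 5^1158 ≡ 320 · 652 · 625 · 25 ≡ 729 (mod 1159).
Since 729 ≠ 1, base 5 is a Fermat witness: 1159 is composite.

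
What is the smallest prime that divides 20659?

73

20659 is odd.
Digit sum 22, not divisible by 3.
Ends in 9: not divisible by 5.
7: 20659 = 7·2951 + 2
11: 20659 = 11·1878 + 1
13: 20659 = 13·1589 + 2
17: 20659 = 17·1215 + 4
19: 20659 = 19·1087 + 6
23: 20659 = 23·898 + 5
29: 20659 = 29·712 + 11
31: 20659 = 31·666 + 13
37: 20659 = 37·558 + 13
41: 20659 = 41·503 + 36
43: 20659 = 43·480 + 19
47: 20659 = 47·439 + 26
53: 20659 = 53·389 + 42
59: 20659 = 59·350 + 9
61: 20659 = 61·338 + 41
67: 20659 = 67·308 + 23
71: 20659 = 71·290 + 69
73: 20659 = 73·283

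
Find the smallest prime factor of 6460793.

6460793 is odd.
Digit sum 35, not divisible by 3.
Ends in 3: not divisible by 5.
7: 6460793 = 7·922970 + 3
11: 6460793 = 11·587344 + 9
13: 6460793 = 13·496984 + 1
17: 6460793 = 17·380046 + 11
19: 6460793 = 19·340041 + 14
23: 6460793 = 23·280904 + 1
29: 6460793 = 29·222785 + 28
31: 6460793 = 31·208412 + 21
37: 6460793 = 37·174616 + 1
41: 6460793 = 41·157580 + 13
43: 6460793 = 43·150251

43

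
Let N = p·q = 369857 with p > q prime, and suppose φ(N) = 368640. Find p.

φ(n) = (p−1)(q−1) = n − (p+q) + 1, so p + q = 369857 − 368640 + 1 = 1218.
p and q are the roots of t² − 1218t + 369857 = 0.
Discriminant: 1218² − 4·369857 = 1483524 − 1479428 = 4096; √4096 = 64.
q = (1218 − 64)/2 = 577, p = (1218 + 64)/2 = 641.
Check: 577 · 641 = 369857.

641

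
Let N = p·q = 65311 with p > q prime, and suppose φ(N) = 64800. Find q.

241

φ(n) = (p−1)(q−1) = n − (p+q) + 1, so p + q = 65311 − 64800 + 1 = 512.
p and q are the roots of t² − 512t + 65311 = 0.
Discriminant: 512² − 4·65311 = 262144 − 261244 = 900; √900 = 30.
q = (512 − 30)/2 = 241, p = (512 + 30)/2 = 271.
Check: 241 · 271 = 65311.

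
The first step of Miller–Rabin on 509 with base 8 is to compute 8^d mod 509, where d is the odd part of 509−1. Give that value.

509 − 1 = 508 = 2^2 · 127, so d = 127.
8^1 ≡ 8 (mod 509)
8^2 ≡ 8^2 = 64 ≡ 64 (mod 509)
8^4 ≡ 64^2 = 4096 ≡ 24 (mod 509)
8^8 ≡ 24^2 = 576 ≡ 67 (mod 509)
8^16 ≡ 67^2 = 4489 ≡ 417 (mod 509)
8^32 ≡ 417^2 = 173889 ≡ 320 (mod 509)
8^64 ≡ 320^2 = 102400 ≡ 91 (mod 509)
127 = 64 + 32 + 16 + 8 + 4 + 2 + 1 in binary powers of 2.
So 8^127 ≡ 91 · 320 · 417 · 67 · 24 · 64 · 8 ≡ 208 (mod 509).
Squaring chain: 208 → 508; reaches −1, so base 8 does not prove 509 composite.

208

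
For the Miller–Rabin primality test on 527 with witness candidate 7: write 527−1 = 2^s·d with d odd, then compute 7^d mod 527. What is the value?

527 − 1 = 526 = 2^1 · 263, so d = 263.
7^1 ≡ 7 (mod 527)
7^2 ≡ 7^2 = 49 ≡ 49 (mod 527)
7^4 ≡ 49^2 = 2401 ≡ 293 (mod 527)
7^8 ≡ 293^2 = 85849 ≡ 475 (mod 527)
7^16 ≡ 475^2 = 225625 ≡ 69 (mod 527)
7^32 ≡ 69^2 = 4761 ≡ 18 (mod 527)
7^64 ≡ 18^2 = 324 ≡ 324 (mod 527)
7^128 ≡ 324^2 = 104976 ≡ 103 (mod 527)
7^256 ≡ 103^2 = 10609 ≡ 69 (mod 527)
263 = 256 + 4 + 2 + 1 in binary powers of 2.
So 7^263 ≡ 69 · 293 · 49 · 7 ≡ 165 (mod 527).
Squaring chain: 165; never reaches −1, so base 7 is a Miller–Rabin witness that 527 is composite.

165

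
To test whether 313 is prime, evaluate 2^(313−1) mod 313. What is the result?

2^1 ≡ 2 (mod 313)
2^2 ≡ 2^2 = 4 ≡ 4 (mod 313)
2^4 ≡ 4^2 = 16 ≡ 16 (mod 313)
2^8 ≡ 16^2 = 256 ≡ 256 (mod 313)
2^16 ≡ 256^2 = 65536 ≡ 119 (mod 313)
2^32 ≡ 119^2 = 14161 ≡ 76 (mod 313)
2^64 ≡ 76^2 = 5776 ≡ 142 (mod 313)
2^128 ≡ 142^2 = 20164 ≡ 132 (mod 313)
2^256 ≡ 132^2 = 17424 ≡ 209 (mod 313)
312 = 256 + 32 + 16 + 8 in binary powers of 2.
So 2^312 ≡ 209 · 76 · 119 · 256 ≡ 1 (mod 313).
Since the result is 1, base 2 gives no evidence that 313 is composite.

1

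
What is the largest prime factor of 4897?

4897 = 59 · 83
83 is prime.
So 4897 = 59 · 83; the largest prime factor is 83.

83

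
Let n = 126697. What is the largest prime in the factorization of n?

126697 = 31 · 4087
4087 = 61 · 67
67 is prime.
So 126697 = 31 · 61 · 67; the largest prime factor is 67.

67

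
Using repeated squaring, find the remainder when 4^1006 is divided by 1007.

937

4^1 ≡ 4 (mod 1007)
4^2 ≡ 4^2 = 16 ≡ 16 (mod 1007)
4^4 ≡ 16^2 = 256 ≡ 256 (mod 1007)
4^8 ≡ 256^2 = 65536 ≡ 81 (mod 1007)
4^16 ≡ 81^2 = 6561 ≡ 519 (mod 1007)
4^32 ≡ 519^2 = 269361 ≡ 492 (mod 1007)
4^64 ≡ 492^2 = 242064 ≡ 384 (mod 1007)
4^128 ≡ 384^2 = 147456 ≡ 434 (mod 1007)
4^256 ≡ 434^2 = 188356 ≡ 47 (mod 1007)
4^512 ≡ 47^2 = 2209 ≡ 195 (mod 1007)
1006 = 512 + 256 + 128 + 64 + 32 + 8 + 4 + 2 in binary powers of 2.
So 4^1006 ≡ 195 · 47 · 434 · 384 · 492 · 81 · 256 · 16 ≡ 937 (mod 1007).
Since 937 ≠ 1, base 4 is a Fermat witness: 1007 is composite.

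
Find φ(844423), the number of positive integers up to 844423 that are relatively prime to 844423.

816480

Factor: 844423 = 61 · 109 · 127.
φ(844423) = (61−1) · (109−1) · (127−1) = 60 · 108 · 126 = 816480.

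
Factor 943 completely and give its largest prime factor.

943 = 23 · 41
41 is prime.
So 943 = 23 · 41; the largest prime factor is 41.

41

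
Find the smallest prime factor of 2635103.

2635103 is odd.
Digit sum 20, not divisible by 3.
Ends in 3: not divisible by 5.
7: 2635103 = 7·376443 + 2
11: 2635103 = 11·239554 + 9
13: 2635103 = 13·202700 + 3
17: 2635103 = 17·155006 + 1
19: 2635103 = 19·138689 + 12
23: 2635103 = 23·114569 + 16
29: 2635103 = 29·90865 + 18
31: 2635103 = 31·85003 + 10
37: 2635103 = 37·71219

37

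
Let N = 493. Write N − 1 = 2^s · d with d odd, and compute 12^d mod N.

493 − 1 = 492 = 2^2 · 123, so d = 123.
12^1 ≡ 12 (mod 493)
12^2 ≡ 12^2 = 144 ≡ 144 (mod 493)
12^4 ≡ 144^2 = 20736 ≡ 30 (mod 493)
12^8 ≡ 30^2 = 900 ≡ 407 (mod 493)
12^16 ≡ 407^2 = 165649 ≡ 1 (mod 493)
12^32 ≡ 1^2 = 1 ≡ 1 (mod 493)
12^64 ≡ 1^2 = 1 ≡ 1 (mod 493)
123 = 64 + 32 + 16 + 8 + 2 + 1 in binary powers of 2.
So 12^123 ≡ 1 · 1 · 1 · 407 · 144 · 12 ≡ 278 (mod 493).
Squaring chain: 278 → 376; never reaches −1, so base 12 is a Miller–Rabin witness that 493 is composite.

278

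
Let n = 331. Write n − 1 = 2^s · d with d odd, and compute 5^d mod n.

1

331 − 1 = 330 = 2^1 · 165, so d = 165.
5^1 ≡ 5 (mod 331)
5^2 ≡ 5^2 = 25 ≡ 25 (mod 331)
5^4 ≡ 25^2 = 625 ≡ 294 (mod 331)
5^8 ≡ 294^2 = 86436 ≡ 45 (mod 331)
5^16 ≡ 45^2 = 2025 ≡ 39 (mod 331)
5^32 ≡ 39^2 = 1521 ≡ 197 (mod 331)
5^64 ≡ 197^2 = 38809 ≡ 82 (mod 331)
5^128 ≡ 82^2 = 6724 ≡ 104 (mod 331)
165 = 128 + 32 + 4 + 1 in binary powers of 2.
So 5^165 ≡ 104 · 197 · 294 · 5 ≡ 1 (mod 331).
Since 5^d ≡ 1 (mod 331), base 5 does not prove 331 composite.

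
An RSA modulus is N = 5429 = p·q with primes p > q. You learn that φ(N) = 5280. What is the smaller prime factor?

61

φ(n) = (p−1)(q−1) = n − (p+q) + 1, so p + q = 5429 − 5280 + 1 = 150.
p and q are the roots of t² − 150t + 5429 = 0.
Discriminant: 150² − 4·5429 = 22500 − 21716 = 784; √784 = 28.
q = (150 − 28)/2 = 61, p = (150 + 28)/2 = 89.
Check: 61 · 89 = 5429.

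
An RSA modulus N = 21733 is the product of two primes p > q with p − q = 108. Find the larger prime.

Since p = q + 108, we have 21733 = q(q + 108), so q² + 108q − 21733 = 0.
Discriminant: 108² + 4·21733 = 11664 + 86932 = 98596; √98596 = 314.
q = (−108 + 314)/2 = 103, and p = q + 108 = 211.
Check: 103 · 211 = 21733.

211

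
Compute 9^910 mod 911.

1

9^1 ≡ 9 (mod 911)
9^2 ≡ 9^2 = 81 ≡ 81 (mod 911)
9^4 ≡ 81^2 = 6561 ≡ 184 (mod 911)
9^8 ≡ 184^2 = 33856 ≡ 149 (mod 911)
9^16 ≡ 149^2 = 22201 ≡ 337 (mod 911)
9^32 ≡ 337^2 = 113569 ≡ 605 (mod 911)
9^64 ≡ 605^2 = 366025 ≡ 714 (mod 911)
9^128 ≡ 714^2 = 509796 ≡ 547 (mod 911)
9^256 ≡ 547^2 = 299209 ≡ 401 (mod 911)
9^512 ≡ 401^2 = 160801 ≡ 465 (mod 911)
910 = 512 + 256 + 128 + 8 + 4 + 2 in binary powers of 2.
So 9^910 ≡ 465 · 401 · 547 · 149 · 184 · 81 ≡ 1 (mod 911).
Since the result is 1, base 9 gives no evidence that 911 is composite.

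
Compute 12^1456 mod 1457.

12^1 ≡ 12 (mod 1457)
12^2 ≡ 12^2 = 144 ≡ 144 (mod 1457)
12^4 ≡ 144^2 = 20736 ≡ 338 (mod 1457)
12^8 ≡ 338^2 = 114244 ≡ 598 (mod 1457)
12^16 ≡ 598^2 = 357604 ≡ 639 (mod 1457)
12^32 ≡ 639^2 = 408321 ≡ 361 (mod 1457)
12^64 ≡ 361^2 = 130321 ≡ 648 (mod 1457)
12^128 ≡ 648^2 = 419904 ≡ 288 (mod 1457)
12^256 ≡ 288^2 = 82944 ≡ 1352 (mod 1457)
12^512 ≡ 1352^2 = 1827904 ≡ 826 (mod 1457)
12^1024 ≡ 826^2 = 682276 ≡ 400 (mod 1457)
1456 = 1024 + 256 + 128 + 32 + 16 in binary powers of 2.
So 12^1456 ≡ 400 · 1352 · 288 · 361 · 639 ≡ 794 (mod 1457).
Since 794 ≠ 1, base 12 is a Fermat witness: 1457 is composite.

794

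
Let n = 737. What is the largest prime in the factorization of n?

67

737 = 11 · 67
67 is prime.
So 737 = 11 · 67; the largest prime factor is 67.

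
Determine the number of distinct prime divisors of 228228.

6

228228 = 2^2 · 57057
57057 = 3 · 19019
19019 = 7 · 2717
2717 = 11 · 247
247 = 13 · 19
228228 = 2^2 · 3 · 7 · 11 · 13 · 19, which has 6 distinct prime factors.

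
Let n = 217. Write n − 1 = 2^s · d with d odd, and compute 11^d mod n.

15

217 − 1 = 216 = 2^3 · 27, so d = 27.
11^1 ≡ 11 (mod 217)
11^2 ≡ 11^2 = 121 ≡ 121 (mod 217)
11^4 ≡ 121^2 = 14641 ≡ 102 (mod 217)
11^8 ≡ 102^2 = 10404 ≡ 205 (mod 217)
11^16 ≡ 205^2 = 42025 ≡ 144 (mod 217)
27 = 16 + 8 + 2 + 1 in binary powers of 2.
So 11^27 ≡ 144 · 205 · 121 · 11 ≡ 15 (mod 217).
Squaring chain: 15 → 8 → 64; never reaches −1, so base 11 is a Miller–Rabin witness that 217 is composite.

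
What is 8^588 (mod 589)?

419

8^1 ≡ 8 (mod 589)
8^2 ≡ 8^2 = 64 ≡ 64 (mod 589)
8^4 ≡ 64^2 = 4096 ≡ 562 (mod 589)
8^8 ≡ 562^2 = 315844 ≡ 140 (mod 589)
8^16 ≡ 140^2 = 19600 ≡ 163 (mod 589)
8^32 ≡ 163^2 = 26569 ≡ 64 (mod 589)
8^64 ≡ 64^2 = 4096 ≡ 562 (mod 589)
8^128 ≡ 562^2 = 315844 ≡ 140 (mod 589)
8^256 ≡ 140^2 = 19600 ≡ 163 (mod 589)
8^512 ≡ 163^2 = 26569 ≡ 64 (mod 589)
588 = 512 + 64 + 8 + 4 in binary powers of 2.
So 8^588 ≡ 64 · 562 · 140 · 562 ≡ 419 (mod 589).
Since 419 ≠ 1, base 8 is a Fermat witness: 589 is composite.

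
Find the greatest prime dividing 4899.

4899 = 3 · 1633
1633 = 23 · 71
71 is prime.
So 4899 = 3 · 23 · 71; the largest prime factor is 71.

71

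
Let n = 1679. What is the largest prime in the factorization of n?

73

1679 = 23 · 73
73 is prime.
So 1679 = 23 · 73; the largest prime factor is 73.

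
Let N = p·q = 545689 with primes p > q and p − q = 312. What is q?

Since p = q + 312, we have 545689 = q(q + 312), so q² + 312q − 545689 = 0.
Discriminant: 312² + 4·545689 = 97344 + 2182756 = 2280100; √2280100 = 1510.
q = (−312 + 1510)/2 = 599, and p = q + 312 = 911.
Check: 599 · 911 = 545689.

599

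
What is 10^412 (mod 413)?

10^1 ≡ 10 (mod 413)
10^2 ≡ 10^2 = 100 ≡ 100 (mod 413)
10^4 ≡ 100^2 = 10000 ≡ 88 (mod 413)
10^8 ≡ 88^2 = 7744 ≡ 310 (mod 413)
10^16 ≡ 310^2 = 96100 ≡ 284 (mod 413)
10^32 ≡ 284^2 = 80656 ≡ 121 (mod 413)
10^64 ≡ 121^2 = 14641 ≡ 186 (mod 413)
10^128 ≡ 186^2 = 34596 ≡ 317 (mod 413)
10^256 ≡ 317^2 = 100489 ≡ 130 (mod 413)
412 = 256 + 128 + 16 + 8 + 4 in binary powers of 2.
So 10^412 ≡ 130 · 317 · 284 · 310 · 88 ≡ 186 (mod 413).
Since 186 ≠ 1, base 10 is a Fermat witness: 413 is composite.

186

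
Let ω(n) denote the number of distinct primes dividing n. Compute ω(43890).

43890 = 2 · 21945
21945 = 3 · 7315
7315 = 5 · 1463
1463 = 7 · 209
209 = 11 · 19
43890 = 2 · 3 · 5 · 7 · 11 · 19, which has 6 distinct prime factors.

6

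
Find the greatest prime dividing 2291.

2291 = 29 · 79
79 is prime.
So 2291 = 29 · 79; the largest prime factor is 79.

79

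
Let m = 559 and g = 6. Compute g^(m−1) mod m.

259

6^1 ≡ 6 (mod 559)
6^2 ≡ 6^2 = 36 ≡ 36 (mod 559)
6^4 ≡ 36^2 = 1296 ≡ 178 (mod 559)
6^8 ≡ 178^2 = 31684 ≡ 380 (mod 559)
6^16 ≡ 380^2 = 144400 ≡ 178 (mod 559)
6^32 ≡ 178^2 = 31684 ≡ 380 (mod 559)
6^64 ≡ 380^2 = 144400 ≡ 178 (mod 559)
6^128 ≡ 178^2 = 31684 ≡ 380 (mod 559)
6^256 ≡ 380^2 = 144400 ≡ 178 (mod 559)
6^512 ≡ 178^2 = 31684 ≡ 380 (mod 559)
558 = 512 + 32 + 8 + 4 + 2 in binary powers of 2.
So 6^558 ≡ 380 · 380 · 380 · 178 · 36 ≡ 259 (mod 559).
Since 259 ≠ 1, base 6 is a Fermat witness: 559 is composite.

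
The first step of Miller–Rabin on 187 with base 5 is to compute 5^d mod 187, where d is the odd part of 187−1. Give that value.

187 − 1 = 186 = 2^1 · 93, so d = 93.
5^1 ≡ 5 (mod 187)
5^2 ≡ 5^2 = 25 ≡ 25 (mod 187)
5^4 ≡ 25^2 = 625 ≡ 64 (mod 187)
5^8 ≡ 64^2 = 4096 ≡ 169 (mod 187)
5^16 ≡ 169^2 = 28561 ≡ 137 (mod 187)
5^32 ≡ 137^2 = 18769 ≡ 69 (mod 187)
5^64 ≡ 69^2 = 4761 ≡ 86 (mod 187)
93 = 64 + 16 + 8 + 4 + 1 in binary powers of 2.
So 5^93 ≡ 86 · 137 · 169 · 64 · 5 ≡ 37 (mod 187).
Squaring chain: 37; never reaches −1, so base 5 is a Miller–Rabin witness that 187 is composite.

37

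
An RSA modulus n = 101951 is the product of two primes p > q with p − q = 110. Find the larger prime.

379

Since p = q + 110, we have 101951 = q(q + 110), so q² + 110q − 101951 = 0.
Discriminant: 110² + 4·101951 = 12100 + 407804 = 419904; √419904 = 648.
q = (−110 + 648)/2 = 269, and p = q + 110 = 379.
Check: 269 · 379 = 101951.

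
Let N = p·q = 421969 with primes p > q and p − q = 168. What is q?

Since p = q + 168, we have 421969 = q(q + 168), so q² + 168q − 421969 = 0.
Discriminant: 168² + 4·421969 = 28224 + 1687876 = 1716100; √1716100 = 1310.
q = (−168 + 1310)/2 = 571, and p = q + 168 = 739.
Check: 571 · 739 = 421969.

571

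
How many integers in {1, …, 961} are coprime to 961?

Factor: 961 = 31^2.
φ(961) = 31^1·(31−1) = 930.

930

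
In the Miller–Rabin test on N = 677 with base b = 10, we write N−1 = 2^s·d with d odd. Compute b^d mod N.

676

677 − 1 = 676 = 2^2 · 169, so d = 169.
10^1 ≡ 10 (mod 677)
10^2 ≡ 10^2 = 100 ≡ 100 (mod 677)
10^4 ≡ 100^2 = 10000 ≡ 522 (mod 677)
10^8 ≡ 522^2 = 272484 ≡ 330 (mod 677)
10^16 ≡ 330^2 = 108900 ≡ 580 (mod 677)
10^32 ≡ 580^2 = 336400 ≡ 608 (mod 677)
10^64 ≡ 608^2 = 369664 ≡ 22 (mod 677)
10^128 ≡ 22^2 = 484 ≡ 484 (mod 677)
169 = 128 + 32 + 8 + 1 in binary powers of 2.
So 10^169 ≡ 484 · 608 · 330 · 10 ≡ 676 (mod 677).
Since 10^d ≡ 676 (mod 677), base 10 does not prove 677 composite.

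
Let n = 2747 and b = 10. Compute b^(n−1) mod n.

10^1 ≡ 10 (mod 2747)
10^2 ≡ 10^2 = 100 ≡ 100 (mod 2747)
10^4 ≡ 100^2 = 10000 ≡ 1759 (mod 2747)
10^8 ≡ 1759^2 = 3094081 ≡ 959 (mod 2747)
10^16 ≡ 959^2 = 919681 ≡ 2183 (mod 2747)
10^32 ≡ 2183^2 = 4765489 ≡ 2191 (mod 2747)
10^64 ≡ 2191^2 = 4800481 ≡ 1472 (mod 2747)
10^128 ≡ 1472^2 = 2166784 ≡ 2148 (mod 2747)
10^256 ≡ 2148^2 = 4613904 ≡ 1691 (mod 2747)
10^512 ≡ 1691^2 = 2859481 ≡ 2601 (mod 2747)
10^1024 ≡ 2601^2 = 6765201 ≡ 2087 (mod 2747)
10^2048 ≡ 2087^2 = 4355569 ≡ 1574 (mod 2747)
2746 = 2048 + 512 + 128 + 32 + 16 + 8 + 2 in binary powers of 2.
So 10^2746 ≡ 1574 · 2601 · 2148 · 2191 · 2183 · 959 · 100 ≡ 1322 (mod 2747).
Since 1322 ≠ 1, base 10 is a Fermat witness: 2747 is composite.

1322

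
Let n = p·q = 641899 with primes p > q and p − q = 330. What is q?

Since p = q + 330, we have 641899 = q(q + 330), so q² + 330q − 641899 = 0.
Discriminant: 330² + 4·641899 = 108900 + 2567596 = 2676496; √2676496 = 1636.
q = (−330 + 1636)/2 = 653, and p = q + 330 = 983.
Check: 653 · 983 = 641899.

653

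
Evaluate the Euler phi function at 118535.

Factor: 118535 = 5 · 151 · 157.
φ(118535) = (5−1) · (151−1) · (157−1) = 4 · 150 · 156 = 93600.

93600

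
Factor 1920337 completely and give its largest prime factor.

71

1920337 = 17 · 112961
112961 = 37 · 3053
3053 = 43 · 71
71 is prime.
So 1920337 = 17 · 37 · 43 · 71; the largest prime factor is 71.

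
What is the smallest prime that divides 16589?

53

16589 is odd.
Digit sum 29, not divisible by 3.
Ends in 9: not divisible by 5.
7: 16589 = 7·2369 + 6
11: 16589 = 11·1508 + 1
13: 16589 = 13·1276 + 1
17: 16589 = 17·975 + 14
19: 16589 = 19·873 + 2
23: 16589 = 23·721 + 6
29: 16589 = 29·572 + 1
31: 16589 = 31·535 + 4
37: 16589 = 37·448 + 13
41: 16589 = 41·404 + 25
43: 16589 = 43·385 + 34
47: 16589 = 47·352 + 45
53: 16589 = 53·313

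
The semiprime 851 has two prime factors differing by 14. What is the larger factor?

37

Since p = q + 14, we have 851 = q(q + 14), so q² + 14q − 851 = 0.
Discriminant: 14² + 4·851 = 196 + 3404 = 3600; √3600 = 60.
q = (−14 + 60)/2 = 23, and p = q + 14 = 37.
Check: 23 · 37 = 851.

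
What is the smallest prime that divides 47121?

47121 is odd.
Digit sum 15, divisible by 3.

3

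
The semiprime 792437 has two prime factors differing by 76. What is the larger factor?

Since p = q + 76, we have 792437 = q(q + 76), so q² + 76q − 792437 = 0.
Discriminant: 76² + 4·792437 = 5776 + 3169748 = 3175524; √3175524 = 1782.
q = (−76 + 1782)/2 = 853, and p = q + 76 = 929.
Check: 853 · 929 = 792437.

929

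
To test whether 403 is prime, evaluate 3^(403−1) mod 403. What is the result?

287

3^1 ≡ 3 (mod 403)
3^2 ≡ 3^2 = 9 ≡ 9 (mod 403)
3^4 ≡ 9^2 = 81 ≡ 81 (mod 403)
3^8 ≡ 81^2 = 6561 ≡ 113 (mod 403)
3^16 ≡ 113^2 = 12769 ≡ 276 (mod 403)
3^32 ≡ 276^2 = 76176 ≡ 9 (mod 403)
3^64 ≡ 9^2 = 81 ≡ 81 (mod 403)
3^128 ≡ 81^2 = 6561 ≡ 113 (mod 403)
3^256 ≡ 113^2 = 12769 ≡ 276 (mod 403)
402 = 256 + 128 + 16 + 2 in binary powers of 2.
So 3^402 ≡ 276 · 113 · 276 · 9 ≡ 287 (mod 403).
Since 287 ≠ 1, base 3 is a Fermat witness: 403 is composite.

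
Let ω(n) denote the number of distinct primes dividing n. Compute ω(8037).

8037 = 3^2 · 893
893 = 19 · 47
8037 = 3^2 · 19 · 47, which has 3 distinct prime factors.

3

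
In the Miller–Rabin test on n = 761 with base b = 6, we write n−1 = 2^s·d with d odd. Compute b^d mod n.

62

761 − 1 = 760 = 2^3 · 95, so d = 95.
6^1 ≡ 6 (mod 761)
6^2 ≡ 6^2 = 36 ≡ 36 (mod 761)
6^4 ≡ 36^2 = 1296 ≡ 535 (mod 761)
6^8 ≡ 535^2 = 286225 ≡ 89 (mod 761)
6^16 ≡ 89^2 = 7921 ≡ 311 (mod 761)
6^32 ≡ 311^2 = 96721 ≡ 74 (mod 761)
6^64 ≡ 74^2 = 5476 ≡ 149 (mod 761)
95 = 64 + 16 + 8 + 4 + 2 + 1 in binary powers of 2.
So 6^95 ≡ 149 · 311 · 89 · 535 · 36 · 6 ≡ 62 (mod 761).
Squaring chain: 62 → 39 → 760; reaches −1, so base 6 does not prove 761 composite.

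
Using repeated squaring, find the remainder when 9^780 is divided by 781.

9^1 ≡ 9 (mod 781)
9^2 ≡ 9^2 = 81 ≡ 81 (mod 781)
9^4 ≡ 81^2 = 6561 ≡ 313 (mod 781)
9^8 ≡ 313^2 = 97969 ≡ 344 (mod 781)
9^16 ≡ 344^2 = 118336 ≡ 405 (mod 781)
9^32 ≡ 405^2 = 164025 ≡ 15 (mod 781)
9^64 ≡ 15^2 = 225 ≡ 225 (mod 781)
9^128 ≡ 225^2 = 50625 ≡ 641 (mod 781)
9^256 ≡ 641^2 = 410881 ≡ 75 (mod 781)
9^512 ≡ 75^2 = 5625 ≡ 158 (mod 781)
780 = 512 + 256 + 8 + 4 in binary powers of 2.
So 9^780 ≡ 158 · 75 · 344 · 313 ≡ 529 (mod 781).
Since 529 ≠ 1, base 9 is a Fermat witness: 781 is composite.

529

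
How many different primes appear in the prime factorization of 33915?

33915 = 3 · 11305
11305 = 5 · 2261
2261 = 7 · 323
323 = 17 · 19
33915 = 3 · 5 · 7 · 17 · 19, which has 5 distinct prime factors.

5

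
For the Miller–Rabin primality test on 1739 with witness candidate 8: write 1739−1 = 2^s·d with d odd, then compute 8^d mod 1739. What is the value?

1739 − 1 = 1738 = 2^1 · 869, so d = 869.
8^1 ≡ 8 (mod 1739)
8^2 ≡ 8^2 = 64 ≡ 64 (mod 1739)
8^4 ≡ 64^2 = 4096 ≡ 618 (mod 1739)
8^8 ≡ 618^2 = 381924 ≡ 1083 (mod 1739)
8^16 ≡ 1083^2 = 1172889 ≡ 803 (mod 1739)
8^32 ≡ 803^2 = 644809 ≡ 1379 (mod 1739)
8^64 ≡ 1379^2 = 1901641 ≡ 914 (mod 1739)
8^128 ≡ 914^2 = 835396 ≡ 676 (mod 1739)
8^256 ≡ 676^2 = 456976 ≡ 1358 (mod 1739)
8^512 ≡ 1358^2 = 1844164 ≡ 824 (mod 1739)
869 = 512 + 256 + 64 + 32 + 4 + 1 in binary powers of 2.
So 8^869 ≡ 824 · 1358 · 914 · 1379 · 618 · 8 ≡ 726 (mod 1739).
Squaring chain: 726; never reaches −1, so base 8 is a Miller–Rabin witness that 1739 is composite.

726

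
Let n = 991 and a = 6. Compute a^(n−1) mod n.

1

6^1 ≡ 6 (mod 991)
6^2 ≡ 6^2 = 36 ≡ 36 (mod 991)
6^4 ≡ 36^2 = 1296 ≡ 305 (mod 991)
6^8 ≡ 305^2 = 93025 ≡ 862 (mod 991)
6^16 ≡ 862^2 = 743044 ≡ 785 (mod 991)
6^32 ≡ 785^2 = 616225 ≡ 814 (mod 991)
6^64 ≡ 814^2 = 662596 ≡ 608 (mod 991)
6^128 ≡ 608^2 = 369664 ≡ 21 (mod 991)
6^256 ≡ 21^2 = 441 ≡ 441 (mod 991)
6^512 ≡ 441^2 = 194481 ≡ 245 (mod 991)
990 = 512 + 256 + 128 + 64 + 16 + 8 + 4 + 2 in binary powers of 2.
So 6^990 ≡ 245 · 441 · 21 · 608 · 785 · 862 · 305 · 36 ≡ 1 (mod 991).
Since the result is 1, base 6 gives no evidence that 991 is composite.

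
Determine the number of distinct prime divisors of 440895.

440895 = 3 · 146965
146965 = 5 · 29393
29393 = 7 · 4199
4199 = 13 · 323
323 = 17 · 19
440895 = 3 · 5 · 7 · 13 · 17 · 19, which has 6 distinct prime factors.

6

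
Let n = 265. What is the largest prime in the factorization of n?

265 = 5 · 53
53 is prime.
So 265 = 5 · 53; the largest prime factor is 53.

53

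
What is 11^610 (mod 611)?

335

11^1 ≡ 11 (mod 611)
11^2 ≡ 11^2 = 121 ≡ 121 (mod 611)
11^4 ≡ 121^2 = 14641 ≡ 588 (mod 611)
11^8 ≡ 588^2 = 345744 ≡ 529 (mod 611)
11^16 ≡ 529^2 = 279841 ≡ 3 (mod 611)
11^32 ≡ 3^2 = 9 ≡ 9 (mod 611)
11^64 ≡ 9^2 = 81 ≡ 81 (mod 611)
11^128 ≡ 81^2 = 6561 ≡ 451 (mod 611)
11^256 ≡ 451^2 = 203401 ≡ 549 (mod 611)
11^512 ≡ 549^2 = 301401 ≡ 178 (mod 611)
610 = 512 + 64 + 32 + 2 in binary powers of 2.
So 11^610 ≡ 178 · 81 · 9 · 121 ≡ 335 (mod 611).
Since 335 ≠ 1, base 11 is a Fermat witness: 611 is composite.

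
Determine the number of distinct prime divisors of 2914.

2914 = 2 · 1457
1457 = 31 · 47
2914 = 2 · 31 · 47, which has 3 distinct prime factors.

3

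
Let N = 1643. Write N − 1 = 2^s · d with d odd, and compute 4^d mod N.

1643 − 1 = 1642 = 2^1 · 821, so d = 821.
4^1 ≡ 4 (mod 1643)
4^2 ≡ 4^2 = 16 ≡ 16 (mod 1643)
4^4 ≡ 16^2 = 256 ≡ 256 (mod 1643)
4^8 ≡ 256^2 = 65536 ≡ 1459 (mod 1643)
4^16 ≡ 1459^2 = 2128681 ≡ 996 (mod 1643)
4^32 ≡ 996^2 = 992016 ≡ 1287 (mod 1643)
4^64 ≡ 1287^2 = 1656369 ≡ 225 (mod 1643)
4^128 ≡ 225^2 = 50625 ≡ 1335 (mod 1643)
4^256 ≡ 1335^2 = 1782225 ≡ 1213 (mod 1643)
4^512 ≡ 1213^2 = 1471369 ≡ 884 (mod 1643)
821 = 512 + 256 + 32 + 16 + 4 + 1 in binary powers of 2.
So 4^821 ≡ 884 · 1213 · 1287 · 996 · 256 · 4 ≡ 779 (mod 1643).
Squaring chain: 779; never reaches −1, so base 4 is a Miller–Rabin witness that 1643 is composite.

779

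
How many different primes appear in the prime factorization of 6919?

3

6919 = 11 · 629
629 = 17 · 37
6919 = 11 · 17 · 37, which has 3 distinct prime factors.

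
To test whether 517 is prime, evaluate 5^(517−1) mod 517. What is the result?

247

5^1 ≡ 5 (mod 517)
5^2 ≡ 5^2 = 25 ≡ 25 (mod 517)
5^4 ≡ 25^2 = 625 ≡ 108 (mod 517)
5^8 ≡ 108^2 = 11664 ≡ 290 (mod 517)
5^16 ≡ 290^2 = 84100 ≡ 346 (mod 517)
5^32 ≡ 346^2 = 119716 ≡ 289 (mod 517)
5^64 ≡ 289^2 = 83521 ≡ 284 (mod 517)
5^128 ≡ 284^2 = 80656 ≡ 4 (mod 517)
5^256 ≡ 4^2 = 16 ≡ 16 (mod 517)
5^512 ≡ 16^2 = 256 ≡ 256 (mod 517)
516 = 512 + 4 in binary powers of 2.
So 5^516 ≡ 256 · 108 ≡ 247 (mod 517).
Since 247 ≠ 1, base 5 is a Fermat witness: 517 is composite.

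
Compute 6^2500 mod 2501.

1721

6^1 ≡ 6 (mod 2501)
6^2 ≡ 6^2 = 36 ≡ 36 (mod 2501)
6^4 ≡ 36^2 = 1296 ≡ 1296 (mod 2501)
6^8 ≡ 1296^2 = 1679616 ≡ 1445 (mod 2501)
6^16 ≡ 1445^2 = 2088025 ≡ 2191 (mod 2501)
6^32 ≡ 2191^2 = 4800481 ≡ 1062 (mod 2501)
6^64 ≡ 1062^2 = 1127844 ≡ 2394 (mod 2501)
6^128 ≡ 2394^2 = 5731236 ≡ 1445 (mod 2501)
6^256 ≡ 1445^2 = 2088025 ≡ 2191 (mod 2501)
6^512 ≡ 2191^2 = 4800481 ≡ 1062 (mod 2501)
6^1024 ≡ 1062^2 = 1127844 ≡ 2394 (mod 2501)
6^2048 ≡ 2394^2 = 5731236 ≡ 1445 (mod 2501)
2500 = 2048 + 256 + 128 + 64 + 4 in binary powers of 2.
So 6^2500 ≡ 1445 · 2191 · 1445 · 2394 · 1296 ≡ 1721 (mod 2501).
Since 1721 ≠ 1, base 6 is a Fermat witness: 2501 is composite.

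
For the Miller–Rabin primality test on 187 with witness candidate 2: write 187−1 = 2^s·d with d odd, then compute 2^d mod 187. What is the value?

151

187 − 1 = 186 = 2^1 · 93, so d = 93.
2^1 ≡ 2 (mod 187)
2^2 ≡ 2^2 = 4 ≡ 4 (mod 187)
2^4 ≡ 4^2 = 16 ≡ 16 (mod 187)
2^8 ≡ 16^2 = 256 ≡ 69 (mod 187)
2^16 ≡ 69^2 = 4761 ≡ 86 (mod 187)
2^32 ≡ 86^2 = 7396 ≡ 103 (mod 187)
2^64 ≡ 103^2 = 10609 ≡ 137 (mod 187)
93 = 64 + 16 + 8 + 4 + 1 in binary powers of 2.
So 2^93 ≡ 137 · 86 · 69 · 16 · 2 ≡ 151 (mod 187).
Squaring chain: 151; never reaches −1, so base 2 is a Miller–Rabin witness that 187 is composite.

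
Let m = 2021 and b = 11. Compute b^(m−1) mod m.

1741

11^1 ≡ 11 (mod 2021)
11^2 ≡ 11^2 = 121 ≡ 121 (mod 2021)
11^4 ≡ 121^2 = 14641 ≡ 494 (mod 2021)
11^8 ≡ 494^2 = 244036 ≡ 1516 (mod 2021)
11^16 ≡ 1516^2 = 2298256 ≡ 379 (mod 2021)
11^32 ≡ 379^2 = 143641 ≡ 150 (mod 2021)
11^64 ≡ 150^2 = 22500 ≡ 269 (mod 2021)
11^128 ≡ 269^2 = 72361 ≡ 1626 (mod 2021)
11^256 ≡ 1626^2 = 2643876 ≡ 408 (mod 2021)
11^512 ≡ 408^2 = 166464 ≡ 742 (mod 2021)
11^1024 ≡ 742^2 = 550564 ≡ 852 (mod 2021)
2020 = 1024 + 512 + 256 + 128 + 64 + 32 + 4 in binary powers of 2.
So 11^2020 ≡ 852 · 742 · 408 · 1626 · 269 · 150 · 494 ≡ 1741 (mod 2021).
Since 1741 ≠ 1, base 11 is a Fermat witness: 2021 is composite.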